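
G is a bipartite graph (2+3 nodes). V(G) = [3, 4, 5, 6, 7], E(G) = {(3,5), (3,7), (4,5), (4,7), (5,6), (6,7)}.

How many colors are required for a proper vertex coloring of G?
χ(G) = 2

Clique number ω(G) = 2 (lower bound: χ ≥ ω).
The graph is bipartite (no odd cycle), so 2 colors suffice: χ(G) = 2.
A valid 2-coloring: color 1: [5, 7]; color 2: [3, 4, 6].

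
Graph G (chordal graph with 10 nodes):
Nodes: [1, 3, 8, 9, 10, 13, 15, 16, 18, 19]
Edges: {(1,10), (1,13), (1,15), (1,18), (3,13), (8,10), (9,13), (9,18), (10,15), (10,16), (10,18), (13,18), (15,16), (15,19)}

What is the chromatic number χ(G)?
Clique number ω(G) = 3 (lower bound: χ ≥ ω).
The clique on [9, 13, 18] has size 3, forcing χ ≥ 3, and the coloring below uses 3 colors, so χ(G) = 3.
A valid 3-coloring: color 1: [10, 13, 19]; color 2: [3, 8, 15, 18]; color 3: [1, 9, 16].

χ(G) = 3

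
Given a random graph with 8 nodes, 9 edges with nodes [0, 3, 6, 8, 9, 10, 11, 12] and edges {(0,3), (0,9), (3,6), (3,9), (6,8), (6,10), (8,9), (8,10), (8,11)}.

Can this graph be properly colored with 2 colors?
No, G is not 2-colorable

The clique on vertices [0, 3, 9] has size 3 > 2, so it alone needs 3 colors.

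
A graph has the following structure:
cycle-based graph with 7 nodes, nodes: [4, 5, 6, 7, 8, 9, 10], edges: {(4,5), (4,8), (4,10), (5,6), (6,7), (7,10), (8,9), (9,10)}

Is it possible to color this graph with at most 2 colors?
No, G is not 2-colorable

Odd cycle [5, 6, 7, 10, 9, 8, 4] needs 3 colors (χ ≥ 3).
Hence χ(G) ≥ 3 > 2, so no proper 2-coloring exists.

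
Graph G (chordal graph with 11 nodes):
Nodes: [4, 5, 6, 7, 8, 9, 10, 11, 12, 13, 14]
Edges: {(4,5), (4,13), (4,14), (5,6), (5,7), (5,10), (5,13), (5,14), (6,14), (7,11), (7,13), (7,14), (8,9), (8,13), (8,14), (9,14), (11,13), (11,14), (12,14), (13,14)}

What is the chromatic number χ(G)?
Clique number ω(G) = 4 (lower bound: χ ≥ ω).
The clique on [7, 11, 13, 14] has size 4, forcing χ ≥ 4, and the coloring below uses 4 colors, so χ(G) = 4.
A valid 4-coloring: color 1: [10, 14]; color 2: [5, 8, 11, 12]; color 3: [6, 9, 13]; color 4: [4, 7].

χ(G) = 4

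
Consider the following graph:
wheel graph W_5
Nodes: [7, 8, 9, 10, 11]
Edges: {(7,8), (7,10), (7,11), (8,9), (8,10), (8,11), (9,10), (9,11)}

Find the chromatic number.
χ(G) = 3

Clique number ω(G) = 3 (lower bound: χ ≥ ω).
The clique on [8, 9, 10] has size 3, forcing χ ≥ 3, and the coloring below uses 3 colors, so χ(G) = 3.
A valid 3-coloring: color 1: [8]; color 2: [10, 11]; color 3: [7, 9].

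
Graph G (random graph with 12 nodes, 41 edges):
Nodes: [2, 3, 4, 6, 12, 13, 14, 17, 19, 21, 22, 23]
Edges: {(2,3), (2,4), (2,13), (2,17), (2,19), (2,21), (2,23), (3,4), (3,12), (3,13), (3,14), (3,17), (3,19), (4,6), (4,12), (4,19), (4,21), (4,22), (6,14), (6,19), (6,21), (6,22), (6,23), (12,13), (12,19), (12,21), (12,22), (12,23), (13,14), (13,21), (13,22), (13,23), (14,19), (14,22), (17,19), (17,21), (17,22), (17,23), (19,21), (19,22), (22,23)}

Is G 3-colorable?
No, G is not 3-colorable

The clique on vertices [2, 3, 17, 19] has size 4 > 3, so it alone needs 4 colors.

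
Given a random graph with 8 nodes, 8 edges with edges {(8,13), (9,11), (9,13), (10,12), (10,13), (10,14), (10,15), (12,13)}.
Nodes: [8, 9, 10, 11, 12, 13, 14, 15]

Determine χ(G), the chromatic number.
χ(G) = 3

Clique number ω(G) = 3 (lower bound: χ ≥ ω).
The clique on [10, 12, 13] has size 3, forcing χ ≥ 3, and the coloring below uses 3 colors, so χ(G) = 3.
A valid 3-coloring: color 1: [8, 9, 10]; color 2: [11, 13, 14, 15]; color 3: [12].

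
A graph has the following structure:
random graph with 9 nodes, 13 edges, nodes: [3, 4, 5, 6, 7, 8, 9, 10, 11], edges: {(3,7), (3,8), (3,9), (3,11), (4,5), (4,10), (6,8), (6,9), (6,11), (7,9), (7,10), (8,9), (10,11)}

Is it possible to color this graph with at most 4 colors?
A valid 4-coloring: color 1: [3, 5, 6, 10]; color 2: [4, 9, 11]; color 3: [7, 8].
(χ(G) = 3 ≤ 4.)

Yes, G is 4-colorable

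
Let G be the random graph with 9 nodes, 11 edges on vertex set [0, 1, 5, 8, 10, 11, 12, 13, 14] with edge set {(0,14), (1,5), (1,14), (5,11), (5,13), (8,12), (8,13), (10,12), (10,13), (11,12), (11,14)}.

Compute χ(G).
χ(G) = 3

Clique number ω(G) = 2 (lower bound: χ ≥ ω).
Odd cycle [13, 10, 12, 11, 14, 1, 5] needs 3 colors (χ ≥ 3).
The coloring below uses 3 colors, so χ(G) = 3.
A valid 3-coloring: color 1: [5, 12, 14]; color 2: [0, 1, 11, 13]; color 3: [8, 10].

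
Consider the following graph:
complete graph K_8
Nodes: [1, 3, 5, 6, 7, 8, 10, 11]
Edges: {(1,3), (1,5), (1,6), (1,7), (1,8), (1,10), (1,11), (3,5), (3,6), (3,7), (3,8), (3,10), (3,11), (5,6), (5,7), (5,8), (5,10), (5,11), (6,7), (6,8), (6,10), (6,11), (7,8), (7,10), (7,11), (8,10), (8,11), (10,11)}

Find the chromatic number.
Clique number ω(G) = 8 (lower bound: χ ≥ ω).
The clique on [1, 3, 5, 6, 7, 8, 10, 11] has size 8, forcing χ ≥ 8, and the coloring below uses 8 colors, so χ(G) = 8.
A valid 8-coloring: color 1: [10]; color 2: [3]; color 3: [1]; color 4: [5]; color 5: [8]; color 6: [11]; color 7: [7]; color 8: [6].

χ(G) = 8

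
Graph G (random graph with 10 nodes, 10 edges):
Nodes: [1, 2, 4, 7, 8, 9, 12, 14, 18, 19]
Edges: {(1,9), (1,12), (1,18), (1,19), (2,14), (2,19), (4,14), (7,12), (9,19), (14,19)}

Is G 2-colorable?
No, G is not 2-colorable

The clique on vertices [1, 9, 19] has size 3 > 2, so it alone needs 3 colors.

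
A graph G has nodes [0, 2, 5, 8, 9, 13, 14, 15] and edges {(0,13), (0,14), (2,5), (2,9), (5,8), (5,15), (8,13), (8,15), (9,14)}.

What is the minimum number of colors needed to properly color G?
Clique number ω(G) = 3 (lower bound: χ ≥ ω).
The clique on [5, 8, 15] has size 3, forcing χ ≥ 3, and the coloring below uses 3 colors, so χ(G) = 3.
A valid 3-coloring: color 1: [0, 2, 8]; color 2: [5, 13, 14]; color 3: [9, 15].

χ(G) = 3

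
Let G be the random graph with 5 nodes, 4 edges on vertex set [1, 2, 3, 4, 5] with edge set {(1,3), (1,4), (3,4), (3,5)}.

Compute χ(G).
Clique number ω(G) = 3 (lower bound: χ ≥ ω).
The clique on [1, 3, 4] has size 3, forcing χ ≥ 3, and the coloring below uses 3 colors, so χ(G) = 3.
A valid 3-coloring: color 1: [2, 3]; color 2: [1, 5]; color 3: [4].

χ(G) = 3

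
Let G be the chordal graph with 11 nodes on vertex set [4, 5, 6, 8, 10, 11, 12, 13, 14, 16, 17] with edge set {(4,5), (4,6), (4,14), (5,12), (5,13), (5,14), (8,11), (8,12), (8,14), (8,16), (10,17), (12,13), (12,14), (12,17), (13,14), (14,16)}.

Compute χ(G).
χ(G) = 4

Clique number ω(G) = 4 (lower bound: χ ≥ ω).
The clique on [5, 12, 13, 14] has size 4, forcing χ ≥ 4, and the coloring below uses 4 colors, so χ(G) = 4.
A valid 4-coloring: color 1: [6, 11, 14, 17]; color 2: [4, 10, 12, 16]; color 3: [5, 8]; color 4: [13].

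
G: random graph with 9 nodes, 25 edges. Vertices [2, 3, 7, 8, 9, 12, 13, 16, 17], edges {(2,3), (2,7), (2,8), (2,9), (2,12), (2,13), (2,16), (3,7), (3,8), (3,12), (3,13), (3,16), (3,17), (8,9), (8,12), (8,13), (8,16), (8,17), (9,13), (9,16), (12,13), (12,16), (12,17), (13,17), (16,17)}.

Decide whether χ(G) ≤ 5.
A valid 5-coloring: color 1: [3, 9]; color 2: [2, 17]; color 3: [7, 8]; color 4: [12]; color 5: [13, 16].
(χ(G) = 5 ≤ 5.)

Yes, G is 5-colorable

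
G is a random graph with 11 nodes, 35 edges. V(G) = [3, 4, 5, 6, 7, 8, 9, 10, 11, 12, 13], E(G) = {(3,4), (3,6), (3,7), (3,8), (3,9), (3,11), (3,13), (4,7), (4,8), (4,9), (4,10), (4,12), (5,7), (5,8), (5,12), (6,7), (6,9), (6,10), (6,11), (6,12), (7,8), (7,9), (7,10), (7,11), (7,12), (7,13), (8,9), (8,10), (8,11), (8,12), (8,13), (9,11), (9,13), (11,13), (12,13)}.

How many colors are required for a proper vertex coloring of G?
χ(G) = 6

Clique number ω(G) = 6 (lower bound: χ ≥ ω).
The clique on [3, 7, 8, 9, 11, 13] has size 6, forcing χ ≥ 6, and the coloring below uses 6 colors, so χ(G) = 6.
A valid 6-coloring: color 1: [7]; color 2: [6, 8]; color 3: [3, 10, 12]; color 4: [5, 9]; color 5: [4, 11]; color 6: [13].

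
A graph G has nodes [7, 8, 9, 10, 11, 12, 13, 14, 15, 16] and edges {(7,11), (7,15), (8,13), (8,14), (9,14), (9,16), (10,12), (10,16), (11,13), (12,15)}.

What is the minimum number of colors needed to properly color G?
Clique number ω(G) = 2 (lower bound: χ ≥ ω).
The graph is bipartite (no odd cycle), so 2 colors suffice: χ(G) = 2.
A valid 2-coloring: color 1: [7, 12, 13, 14, 16]; color 2: [8, 9, 10, 11, 15].

χ(G) = 2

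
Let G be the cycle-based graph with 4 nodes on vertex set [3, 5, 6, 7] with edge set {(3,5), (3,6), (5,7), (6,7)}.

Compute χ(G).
Clique number ω(G) = 2 (lower bound: χ ≥ ω).
The graph is bipartite (no odd cycle), so 2 colors suffice: χ(G) = 2.
A valid 2-coloring: color 1: [3, 7]; color 2: [5, 6].

χ(G) = 2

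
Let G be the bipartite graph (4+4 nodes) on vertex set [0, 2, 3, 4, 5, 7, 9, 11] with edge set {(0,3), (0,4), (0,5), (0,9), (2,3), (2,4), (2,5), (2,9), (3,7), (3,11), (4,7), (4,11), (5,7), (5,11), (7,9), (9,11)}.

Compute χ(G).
Clique number ω(G) = 2 (lower bound: χ ≥ ω).
The graph is bipartite (no odd cycle), so 2 colors suffice: χ(G) = 2.
A valid 2-coloring: color 1: [0, 2, 7, 11]; color 2: [3, 4, 5, 9].

χ(G) = 2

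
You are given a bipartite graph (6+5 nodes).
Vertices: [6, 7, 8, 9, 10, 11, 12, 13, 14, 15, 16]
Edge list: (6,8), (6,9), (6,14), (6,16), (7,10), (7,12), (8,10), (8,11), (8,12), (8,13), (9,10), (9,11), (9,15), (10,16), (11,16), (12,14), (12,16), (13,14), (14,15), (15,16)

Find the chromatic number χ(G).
χ(G) = 2

Clique number ω(G) = 2 (lower bound: χ ≥ ω).
The graph is bipartite (no odd cycle), so 2 colors suffice: χ(G) = 2.
A valid 2-coloring: color 1: [7, 8, 9, 14, 16]; color 2: [6, 10, 11, 12, 13, 15].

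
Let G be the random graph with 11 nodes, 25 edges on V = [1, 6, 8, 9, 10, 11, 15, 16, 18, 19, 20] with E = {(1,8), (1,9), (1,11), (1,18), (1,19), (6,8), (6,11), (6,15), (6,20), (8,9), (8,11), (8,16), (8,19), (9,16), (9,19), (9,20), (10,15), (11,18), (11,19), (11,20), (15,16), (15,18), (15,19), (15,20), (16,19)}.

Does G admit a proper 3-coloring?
No, G is not 3-colorable

The clique on vertices [8, 9, 16, 19] has size 4 > 3, so it alone needs 4 colors.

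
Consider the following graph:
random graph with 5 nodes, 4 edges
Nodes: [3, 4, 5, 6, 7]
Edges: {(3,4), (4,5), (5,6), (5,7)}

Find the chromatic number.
Clique number ω(G) = 2 (lower bound: χ ≥ ω).
The graph is bipartite (no odd cycle), so 2 colors suffice: χ(G) = 2.
A valid 2-coloring: color 1: [3, 5]; color 2: [4, 6, 7].

χ(G) = 2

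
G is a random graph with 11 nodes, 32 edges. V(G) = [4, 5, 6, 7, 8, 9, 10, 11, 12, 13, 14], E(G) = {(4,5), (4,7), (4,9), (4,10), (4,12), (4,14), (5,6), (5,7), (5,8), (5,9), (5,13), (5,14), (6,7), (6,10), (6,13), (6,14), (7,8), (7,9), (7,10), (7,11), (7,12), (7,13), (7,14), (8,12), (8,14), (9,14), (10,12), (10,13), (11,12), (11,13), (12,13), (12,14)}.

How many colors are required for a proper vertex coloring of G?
χ(G) = 5

Clique number ω(G) = 5 (lower bound: χ ≥ ω).
The clique on [4, 5, 7, 9, 14] has size 5, forcing χ ≥ 5, and the coloring below uses 5 colors, so χ(G) = 5.
A valid 5-coloring: color 1: [7]; color 2: [5, 12]; color 3: [10, 11, 14]; color 4: [4, 8, 13]; color 5: [6, 9].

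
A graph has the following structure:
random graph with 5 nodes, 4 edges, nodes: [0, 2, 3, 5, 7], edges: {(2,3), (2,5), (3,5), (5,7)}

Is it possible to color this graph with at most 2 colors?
The clique on vertices [2, 3, 5] has size 3 > 2, so it alone needs 3 colors.

No, G is not 2-colorable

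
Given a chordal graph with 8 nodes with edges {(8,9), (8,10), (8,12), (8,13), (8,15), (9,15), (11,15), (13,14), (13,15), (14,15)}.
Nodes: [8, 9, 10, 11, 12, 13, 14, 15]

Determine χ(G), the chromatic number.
χ(G) = 3

Clique number ω(G) = 3 (lower bound: χ ≥ ω).
The clique on [8, 9, 15] has size 3, forcing χ ≥ 3, and the coloring below uses 3 colors, so χ(G) = 3.
A valid 3-coloring: color 1: [10, 12, 15]; color 2: [8, 11, 14]; color 3: [9, 13].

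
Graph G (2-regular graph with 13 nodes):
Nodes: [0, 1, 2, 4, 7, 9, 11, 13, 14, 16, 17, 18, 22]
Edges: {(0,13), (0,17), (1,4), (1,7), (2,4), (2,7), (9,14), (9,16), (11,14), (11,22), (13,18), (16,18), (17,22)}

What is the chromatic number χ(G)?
χ(G) = 3

Clique number ω(G) = 2 (lower bound: χ ≥ ω).
Odd cycle [9, 16, 18, 13, 0, 17, 22, 11, 14] needs 3 colors (χ ≥ 3).
The coloring below uses 3 colors, so χ(G) = 3.
A valid 3-coloring: color 1: [1, 2, 9, 11, 13, 17]; color 2: [0, 4, 7, 14, 18, 22]; color 3: [16].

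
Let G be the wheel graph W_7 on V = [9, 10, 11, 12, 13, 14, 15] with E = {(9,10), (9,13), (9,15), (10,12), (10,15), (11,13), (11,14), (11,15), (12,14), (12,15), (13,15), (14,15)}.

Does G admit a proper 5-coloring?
A valid 5-coloring: color 1: [15]; color 2: [9, 11, 12]; color 3: [10, 13, 14].
(χ(G) = 3 ≤ 5.)

Yes, G is 5-colorable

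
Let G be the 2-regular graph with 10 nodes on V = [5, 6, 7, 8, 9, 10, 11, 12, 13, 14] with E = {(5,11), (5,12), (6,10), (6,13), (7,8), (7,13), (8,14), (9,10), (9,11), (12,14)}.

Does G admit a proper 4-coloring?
Yes, G is 4-colorable

A valid 4-coloring: color 1: [5, 6, 7, 9, 14]; color 2: [8, 10, 11, 12, 13].
(χ(G) = 2 ≤ 4.)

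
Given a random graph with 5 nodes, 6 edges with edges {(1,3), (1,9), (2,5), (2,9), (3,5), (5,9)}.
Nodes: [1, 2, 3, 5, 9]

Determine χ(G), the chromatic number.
χ(G) = 3

Clique number ω(G) = 3 (lower bound: χ ≥ ω).
The clique on [2, 5, 9] has size 3, forcing χ ≥ 3, and the coloring below uses 3 colors, so χ(G) = 3.
A valid 3-coloring: color 1: [3, 9]; color 2: [1, 5]; color 3: [2].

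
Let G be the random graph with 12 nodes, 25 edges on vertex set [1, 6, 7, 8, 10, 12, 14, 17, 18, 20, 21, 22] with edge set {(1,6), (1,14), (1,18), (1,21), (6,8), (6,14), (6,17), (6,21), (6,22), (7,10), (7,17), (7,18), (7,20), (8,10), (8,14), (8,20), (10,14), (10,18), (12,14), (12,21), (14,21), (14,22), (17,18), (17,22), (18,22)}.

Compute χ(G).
Clique number ω(G) = 4 (lower bound: χ ≥ ω).
The clique on [1, 6, 14, 21] has size 4, forcing χ ≥ 4, and the coloring below uses 4 colors, so χ(G) = 4.
A valid 4-coloring: color 1: [14, 17, 20]; color 2: [6, 12, 18]; color 3: [1, 7, 8, 22]; color 4: [10, 21].

χ(G) = 4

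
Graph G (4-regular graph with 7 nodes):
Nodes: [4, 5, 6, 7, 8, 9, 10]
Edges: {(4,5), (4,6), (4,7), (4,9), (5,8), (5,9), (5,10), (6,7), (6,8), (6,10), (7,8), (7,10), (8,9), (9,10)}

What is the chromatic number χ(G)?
χ(G) = 3

Clique number ω(G) = 3 (lower bound: χ ≥ ω).
The clique on [5, 8, 9] has size 3, forcing χ ≥ 3, and the coloring below uses 3 colors, so χ(G) = 3.
A valid 3-coloring: color 1: [5, 6]; color 2: [4, 8, 10]; color 3: [7, 9].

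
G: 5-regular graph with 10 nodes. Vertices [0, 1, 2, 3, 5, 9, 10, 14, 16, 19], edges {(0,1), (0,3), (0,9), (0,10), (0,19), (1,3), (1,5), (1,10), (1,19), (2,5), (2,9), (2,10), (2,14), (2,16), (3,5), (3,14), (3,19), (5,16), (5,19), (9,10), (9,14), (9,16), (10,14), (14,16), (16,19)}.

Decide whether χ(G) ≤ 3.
No, G is not 3-colorable

The clique on vertices [0, 1, 3, 19] has size 4 > 3, so it alone needs 4 colors.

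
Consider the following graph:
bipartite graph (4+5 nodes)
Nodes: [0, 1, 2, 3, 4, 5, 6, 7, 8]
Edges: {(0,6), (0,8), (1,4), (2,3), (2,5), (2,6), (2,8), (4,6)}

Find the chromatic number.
χ(G) = 2

Clique number ω(G) = 2 (lower bound: χ ≥ ω).
The graph is bipartite (no odd cycle), so 2 colors suffice: χ(G) = 2.
A valid 2-coloring: color 1: [0, 2, 4, 7]; color 2: [1, 3, 5, 6, 8].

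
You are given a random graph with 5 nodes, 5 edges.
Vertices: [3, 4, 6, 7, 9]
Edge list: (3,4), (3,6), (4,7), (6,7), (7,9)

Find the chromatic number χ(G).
Clique number ω(G) = 2 (lower bound: χ ≥ ω).
The graph is bipartite (no odd cycle), so 2 colors suffice: χ(G) = 2.
A valid 2-coloring: color 1: [3, 7]; color 2: [4, 6, 9].

χ(G) = 2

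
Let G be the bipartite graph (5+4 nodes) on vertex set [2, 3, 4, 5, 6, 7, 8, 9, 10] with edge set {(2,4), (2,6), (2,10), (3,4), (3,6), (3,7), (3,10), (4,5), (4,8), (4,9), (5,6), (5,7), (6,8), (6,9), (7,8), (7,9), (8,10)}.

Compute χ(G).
χ(G) = 2

Clique number ω(G) = 2 (lower bound: χ ≥ ω).
The graph is bipartite (no odd cycle), so 2 colors suffice: χ(G) = 2.
A valid 2-coloring: color 1: [4, 6, 7, 10]; color 2: [2, 3, 5, 8, 9].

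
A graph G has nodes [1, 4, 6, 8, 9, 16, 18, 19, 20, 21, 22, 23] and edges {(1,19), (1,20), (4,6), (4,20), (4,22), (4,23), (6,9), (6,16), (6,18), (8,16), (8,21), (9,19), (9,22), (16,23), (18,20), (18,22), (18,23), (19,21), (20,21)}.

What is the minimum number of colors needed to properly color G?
Clique number ω(G) = 2 (lower bound: χ ≥ ω).
The graph is bipartite (no odd cycle), so 2 colors suffice: χ(G) = 2.
A valid 2-coloring: color 1: [6, 8, 19, 20, 22, 23]; color 2: [1, 4, 9, 16, 18, 21].

χ(G) = 2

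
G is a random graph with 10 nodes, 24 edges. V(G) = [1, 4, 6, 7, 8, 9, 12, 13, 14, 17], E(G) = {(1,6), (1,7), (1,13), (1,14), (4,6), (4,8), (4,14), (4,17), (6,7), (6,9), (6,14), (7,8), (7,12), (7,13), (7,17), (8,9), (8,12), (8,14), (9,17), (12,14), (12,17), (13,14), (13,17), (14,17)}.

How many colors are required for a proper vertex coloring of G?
χ(G) = 4

Clique number ω(G) = 3 (lower bound: χ ≥ ω).
Odd cycle [1, 13, 17, 4, 6] needs 3 colors (χ ≥ 3).
Vertex 14 is adjacent to every vertex of [1, 4, 6, 13, 17], which already need 3 colors among themselves, so 14 needs a new color (χ ≥ 4).
The coloring below uses 4 colors, so χ(G) = 4.
A valid 4-coloring: color 1: [7, 9, 14]; color 2: [6, 8, 17]; color 3: [1, 4, 12]; color 4: [13].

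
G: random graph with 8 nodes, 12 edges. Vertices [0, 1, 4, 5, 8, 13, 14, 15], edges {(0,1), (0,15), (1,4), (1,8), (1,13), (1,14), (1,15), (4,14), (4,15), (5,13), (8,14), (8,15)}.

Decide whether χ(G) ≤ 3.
A valid 3-coloring: color 1: [1, 5]; color 2: [13, 14, 15]; color 3: [0, 4, 8].
(χ(G) = 3 ≤ 3.)

Yes, G is 3-colorable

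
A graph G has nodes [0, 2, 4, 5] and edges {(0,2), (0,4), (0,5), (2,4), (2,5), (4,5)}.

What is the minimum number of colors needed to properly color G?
χ(G) = 4

Clique number ω(G) = 4 (lower bound: χ ≥ ω).
The clique on [0, 2, 4, 5] has size 4, forcing χ ≥ 4, and the coloring below uses 4 colors, so χ(G) = 4.
A valid 4-coloring: color 1: [2]; color 2: [0]; color 3: [5]; color 4: [4].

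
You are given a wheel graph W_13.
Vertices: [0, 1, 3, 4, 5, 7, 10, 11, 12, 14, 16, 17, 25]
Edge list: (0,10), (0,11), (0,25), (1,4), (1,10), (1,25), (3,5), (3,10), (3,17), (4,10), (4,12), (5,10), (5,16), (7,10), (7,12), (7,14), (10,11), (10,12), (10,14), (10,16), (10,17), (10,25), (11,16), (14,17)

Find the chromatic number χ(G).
χ(G) = 3

Clique number ω(G) = 3 (lower bound: χ ≥ ω).
The clique on [0, 10, 25] has size 3, forcing χ ≥ 3, and the coloring below uses 3 colors, so χ(G) = 3.
A valid 3-coloring: color 1: [10]; color 2: [4, 5, 7, 11, 17, 25]; color 3: [0, 1, 3, 12, 14, 16].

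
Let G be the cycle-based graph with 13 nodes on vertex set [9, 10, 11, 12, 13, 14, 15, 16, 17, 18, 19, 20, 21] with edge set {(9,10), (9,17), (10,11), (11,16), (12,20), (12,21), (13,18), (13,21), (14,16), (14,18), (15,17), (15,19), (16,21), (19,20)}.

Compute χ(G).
Clique number ω(G) = 2 (lower bound: χ ≥ ω).
Odd cycle [21, 13, 18, 14, 16] needs 3 colors (χ ≥ 3).
The coloring below uses 3 colors, so χ(G) = 3.
A valid 3-coloring: color 1: [10, 12, 13, 16, 17, 19]; color 2: [9, 11, 14, 15, 20, 21]; color 3: [18].

χ(G) = 3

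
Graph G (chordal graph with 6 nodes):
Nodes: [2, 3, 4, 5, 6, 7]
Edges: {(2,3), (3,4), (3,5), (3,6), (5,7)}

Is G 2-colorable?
Yes, G is 2-colorable

A valid 2-coloring: color 1: [3, 7]; color 2: [2, 4, 5, 6].
(χ(G) = 2 ≤ 2.)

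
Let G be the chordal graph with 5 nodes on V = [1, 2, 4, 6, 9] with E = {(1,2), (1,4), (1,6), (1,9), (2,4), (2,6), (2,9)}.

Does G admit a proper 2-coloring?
The clique on vertices [1, 2, 9] has size 3 > 2, so it alone needs 3 colors.

No, G is not 2-colorable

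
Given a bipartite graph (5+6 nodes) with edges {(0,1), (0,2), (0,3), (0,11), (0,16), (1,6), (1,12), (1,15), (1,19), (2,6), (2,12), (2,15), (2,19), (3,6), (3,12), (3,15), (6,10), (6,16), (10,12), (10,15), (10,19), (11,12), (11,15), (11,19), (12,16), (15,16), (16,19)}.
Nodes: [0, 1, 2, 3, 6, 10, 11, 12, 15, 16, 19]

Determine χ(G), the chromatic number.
χ(G) = 2

Clique number ω(G) = 2 (lower bound: χ ≥ ω).
The graph is bipartite (no odd cycle), so 2 colors suffice: χ(G) = 2.
A valid 2-coloring: color 1: [0, 6, 12, 15, 19]; color 2: [1, 2, 3, 10, 11, 16].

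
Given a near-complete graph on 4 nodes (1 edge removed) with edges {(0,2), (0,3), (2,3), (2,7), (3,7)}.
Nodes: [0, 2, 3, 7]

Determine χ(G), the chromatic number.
χ(G) = 3

Clique number ω(G) = 3 (lower bound: χ ≥ ω).
The clique on [0, 2, 3] has size 3, forcing χ ≥ 3, and the coloring below uses 3 colors, so χ(G) = 3.
A valid 3-coloring: color 1: [3]; color 2: [2]; color 3: [0, 7].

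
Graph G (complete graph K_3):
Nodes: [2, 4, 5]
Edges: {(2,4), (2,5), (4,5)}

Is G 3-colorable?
A valid 3-coloring: color 1: [5]; color 2: [2]; color 3: [4].
(χ(G) = 3 ≤ 3.)

Yes, G is 3-colorable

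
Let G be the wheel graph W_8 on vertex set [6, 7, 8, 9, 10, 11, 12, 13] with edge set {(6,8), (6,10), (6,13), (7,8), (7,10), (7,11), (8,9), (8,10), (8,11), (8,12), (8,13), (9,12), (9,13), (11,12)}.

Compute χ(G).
Clique number ω(G) = 3 (lower bound: χ ≥ ω).
Odd cycle [6, 13, 9, 12, 11, 7, 10] needs 3 colors (χ ≥ 3).
Vertex 8 is adjacent to every vertex of [6, 7, 9, 10, 11, 12, 13], which already need 3 colors among themselves, so 8 needs a new color (χ ≥ 4).
The coloring below uses 4 colors, so χ(G) = 4.
A valid 4-coloring: color 1: [8]; color 2: [6, 7, 9]; color 3: [10, 12, 13]; color 4: [11].

χ(G) = 4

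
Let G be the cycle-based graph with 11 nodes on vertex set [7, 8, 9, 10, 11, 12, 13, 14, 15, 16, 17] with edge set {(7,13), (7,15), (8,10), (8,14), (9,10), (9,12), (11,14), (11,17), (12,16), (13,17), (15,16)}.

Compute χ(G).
χ(G) = 3

Clique number ω(G) = 2 (lower bound: χ ≥ ω).
Odd cycle [17, 11, 14, 8, 10, 9, 12, 16, 15, 7, 13] needs 3 colors (χ ≥ 3).
The coloring below uses 3 colors, so χ(G) = 3.
A valid 3-coloring: color 1: [7, 10, 12, 14, 17]; color 2: [8, 9, 11, 13, 16]; color 3: [15].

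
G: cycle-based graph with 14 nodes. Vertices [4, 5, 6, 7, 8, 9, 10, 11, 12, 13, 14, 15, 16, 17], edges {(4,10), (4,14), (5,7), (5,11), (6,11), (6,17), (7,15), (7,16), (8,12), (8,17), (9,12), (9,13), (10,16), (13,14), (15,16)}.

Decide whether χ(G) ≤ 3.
Yes, G is 3-colorable

A valid 3-coloring: color 1: [4, 11, 12, 13, 16, 17]; color 2: [6, 7, 8, 9, 10, 14]; color 3: [5, 15].
(χ(G) = 3 ≤ 3.)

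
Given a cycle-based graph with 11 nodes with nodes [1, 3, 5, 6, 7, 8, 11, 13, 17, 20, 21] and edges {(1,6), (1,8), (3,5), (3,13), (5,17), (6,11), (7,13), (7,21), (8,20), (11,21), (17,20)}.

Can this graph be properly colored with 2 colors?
No, G is not 2-colorable

Odd cycle [17, 5, 3, 13, 7, 21, 11, 6, 1, 8, 20] needs 3 colors (χ ≥ 3).
Hence χ(G) ≥ 3 > 2, so no proper 2-coloring exists.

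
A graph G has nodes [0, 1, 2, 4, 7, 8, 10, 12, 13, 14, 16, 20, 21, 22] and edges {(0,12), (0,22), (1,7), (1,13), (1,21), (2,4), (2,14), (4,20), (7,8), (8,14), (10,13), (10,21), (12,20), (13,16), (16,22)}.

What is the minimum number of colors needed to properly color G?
χ(G) = 2

Clique number ω(G) = 2 (lower bound: χ ≥ ω).
The graph is bipartite (no odd cycle), so 2 colors suffice: χ(G) = 2.
A valid 2-coloring: color 1: [0, 1, 2, 8, 10, 16, 20]; color 2: [4, 7, 12, 13, 14, 21, 22].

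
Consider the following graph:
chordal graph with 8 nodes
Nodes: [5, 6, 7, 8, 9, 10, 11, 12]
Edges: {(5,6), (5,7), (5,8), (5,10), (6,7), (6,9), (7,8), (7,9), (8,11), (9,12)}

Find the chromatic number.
χ(G) = 3

Clique number ω(G) = 3 (lower bound: χ ≥ ω).
The clique on [6, 7, 9] has size 3, forcing χ ≥ 3, and the coloring below uses 3 colors, so χ(G) = 3.
A valid 3-coloring: color 1: [7, 10, 11, 12]; color 2: [5, 9]; color 3: [6, 8].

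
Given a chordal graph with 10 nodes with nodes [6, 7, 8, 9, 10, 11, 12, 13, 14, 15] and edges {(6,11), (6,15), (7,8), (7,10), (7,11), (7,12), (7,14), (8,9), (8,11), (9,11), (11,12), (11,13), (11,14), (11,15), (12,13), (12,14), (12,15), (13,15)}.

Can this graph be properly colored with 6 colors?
A valid 6-coloring: color 1: [10, 11]; color 2: [7, 9, 15]; color 3: [6, 8, 12]; color 4: [13, 14].
(χ(G) = 4 ≤ 6.)

Yes, G is 6-colorable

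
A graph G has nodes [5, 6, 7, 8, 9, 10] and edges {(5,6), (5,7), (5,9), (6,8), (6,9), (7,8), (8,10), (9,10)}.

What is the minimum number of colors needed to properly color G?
χ(G) = 3

Clique number ω(G) = 3 (lower bound: χ ≥ ω).
The clique on [5, 6, 9] has size 3, forcing χ ≥ 3, and the coloring below uses 3 colors, so χ(G) = 3.
A valid 3-coloring: color 1: [8, 9]; color 2: [6, 7, 10]; color 3: [5].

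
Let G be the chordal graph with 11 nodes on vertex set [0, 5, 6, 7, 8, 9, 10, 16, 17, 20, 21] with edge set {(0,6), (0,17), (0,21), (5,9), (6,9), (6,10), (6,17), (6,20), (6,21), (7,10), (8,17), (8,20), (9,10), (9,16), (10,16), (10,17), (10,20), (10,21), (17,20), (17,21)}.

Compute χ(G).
Clique number ω(G) = 4 (lower bound: χ ≥ ω).
The clique on [0, 6, 17, 21] has size 4, forcing χ ≥ 4, and the coloring below uses 4 colors, so χ(G) = 4.
A valid 4-coloring: color 1: [0, 5, 8, 10]; color 2: [6, 7, 16]; color 3: [9, 17]; color 4: [20, 21].

χ(G) = 4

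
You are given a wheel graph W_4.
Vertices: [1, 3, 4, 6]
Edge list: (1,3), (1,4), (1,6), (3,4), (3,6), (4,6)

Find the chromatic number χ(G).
Clique number ω(G) = 4 (lower bound: χ ≥ ω).
The clique on [1, 3, 4, 6] has size 4, forcing χ ≥ 4, and the coloring below uses 4 colors, so χ(G) = 4.
A valid 4-coloring: color 1: [3]; color 2: [1]; color 3: [4]; color 4: [6].

χ(G) = 4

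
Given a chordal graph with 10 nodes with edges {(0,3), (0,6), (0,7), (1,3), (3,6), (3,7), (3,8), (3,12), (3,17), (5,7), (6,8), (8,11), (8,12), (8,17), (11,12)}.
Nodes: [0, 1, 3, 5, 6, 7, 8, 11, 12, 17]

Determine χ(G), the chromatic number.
χ(G) = 3

Clique number ω(G) = 3 (lower bound: χ ≥ ω).
The clique on [8, 11, 12] has size 3, forcing χ ≥ 3, and the coloring below uses 3 colors, so χ(G) = 3.
A valid 3-coloring: color 1: [3, 5, 11]; color 2: [0, 1, 8]; color 3: [6, 7, 12, 17].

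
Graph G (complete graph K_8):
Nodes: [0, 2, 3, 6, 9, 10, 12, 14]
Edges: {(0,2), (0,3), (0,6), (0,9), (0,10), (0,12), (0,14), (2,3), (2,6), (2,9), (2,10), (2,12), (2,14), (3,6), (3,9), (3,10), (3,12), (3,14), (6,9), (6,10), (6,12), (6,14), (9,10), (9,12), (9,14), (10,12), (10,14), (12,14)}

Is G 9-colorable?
A valid 9-coloring: color 1: [10]; color 2: [12]; color 3: [6]; color 4: [2]; color 5: [0]; color 6: [9]; color 7: [14]; color 8: [3].
(χ(G) = 8 ≤ 9.)

Yes, G is 9-colorable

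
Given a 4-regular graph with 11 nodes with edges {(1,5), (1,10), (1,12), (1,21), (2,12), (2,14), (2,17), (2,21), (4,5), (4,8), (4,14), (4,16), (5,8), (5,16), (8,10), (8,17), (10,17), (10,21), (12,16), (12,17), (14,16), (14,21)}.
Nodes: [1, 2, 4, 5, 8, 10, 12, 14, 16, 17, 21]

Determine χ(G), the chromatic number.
Clique number ω(G) = 3 (lower bound: χ ≥ ω).
The clique on [1, 10, 21] has size 3, forcing χ ≥ 3, and the coloring below uses 3 colors, so χ(G) = 3.
A valid 3-coloring: color 1: [1, 2, 8, 16]; color 2: [5, 10, 12, 14]; color 3: [4, 17, 21].

χ(G) = 3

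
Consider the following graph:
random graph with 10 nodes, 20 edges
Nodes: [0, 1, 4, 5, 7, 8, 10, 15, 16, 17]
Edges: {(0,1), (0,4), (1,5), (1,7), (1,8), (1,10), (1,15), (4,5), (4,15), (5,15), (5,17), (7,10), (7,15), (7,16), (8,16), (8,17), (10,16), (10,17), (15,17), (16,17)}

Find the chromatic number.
Clique number ω(G) = 3 (lower bound: χ ≥ ω).
Suppose a proper 3-coloring c exists. The clique [1, 5, 15] takes 3 distinct colors; by symmetry let c(1) = 1, c(5) = 2, c(15) = 3.
- Vertex 17: neighbors [5, 15] already have colors [2, 3] ⇒ c(17) = 1.
- Vertex 7: neighbors [1, 15] already have colors [1, 3] ⇒ c(7) = 2.
- Vertex 16: neighbors [17, 7] already have colors [1, 2] ⇒ c(16) = 3.
- Vertex 10: neighbors [1, 7, 16] already have colors [1, 2, 3] — all 3 colors blocked. Contradiction.
The forced assignments end in a contradiction, so G has no proper 3-coloring (χ ≥ 4).
The coloring below uses 4 colors, so χ(G) = 4.
A valid 4-coloring: color 1: [1, 4, 16]; color 2: [0, 8, 10, 15]; color 3: [5, 7]; color 4: [17].

χ(G) = 4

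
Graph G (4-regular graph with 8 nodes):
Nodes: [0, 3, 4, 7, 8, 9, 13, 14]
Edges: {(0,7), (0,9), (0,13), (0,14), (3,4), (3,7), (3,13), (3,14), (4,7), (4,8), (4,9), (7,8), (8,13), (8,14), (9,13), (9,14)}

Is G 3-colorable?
A valid 3-coloring: color 1: [0, 4]; color 2: [3, 8, 9]; color 3: [7, 13, 14].
(χ(G) = 3 ≤ 3.)

Yes, G is 3-colorable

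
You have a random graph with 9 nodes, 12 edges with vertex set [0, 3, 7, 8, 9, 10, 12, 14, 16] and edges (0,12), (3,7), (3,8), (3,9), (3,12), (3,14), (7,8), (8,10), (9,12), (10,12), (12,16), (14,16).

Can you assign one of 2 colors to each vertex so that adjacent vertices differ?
No, G is not 2-colorable

The clique on vertices [3, 9, 12] has size 3 > 2, so it alone needs 3 colors.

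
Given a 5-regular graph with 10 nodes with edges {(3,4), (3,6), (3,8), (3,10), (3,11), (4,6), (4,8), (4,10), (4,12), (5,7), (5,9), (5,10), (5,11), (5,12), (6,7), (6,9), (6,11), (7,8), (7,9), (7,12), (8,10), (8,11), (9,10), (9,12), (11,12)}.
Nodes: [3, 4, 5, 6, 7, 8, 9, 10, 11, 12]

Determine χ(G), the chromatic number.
χ(G) = 4

Clique number ω(G) = 4 (lower bound: χ ≥ ω).
The clique on [3, 4, 8, 10] has size 4, forcing χ ≥ 4, and the coloring below uses 4 colors, so χ(G) = 4.
A valid 4-coloring: color 1: [7, 10, 11]; color 2: [4, 9]; color 3: [3, 12]; color 4: [5, 6, 8].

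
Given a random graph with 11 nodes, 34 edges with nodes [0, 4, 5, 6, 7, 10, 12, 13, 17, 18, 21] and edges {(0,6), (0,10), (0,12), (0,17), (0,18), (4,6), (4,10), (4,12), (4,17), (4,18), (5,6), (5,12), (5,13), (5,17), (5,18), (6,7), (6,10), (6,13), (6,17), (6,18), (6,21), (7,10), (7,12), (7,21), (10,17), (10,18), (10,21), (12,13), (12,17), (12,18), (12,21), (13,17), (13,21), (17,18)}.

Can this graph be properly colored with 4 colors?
No, G is not 4-colorable

The clique on vertices [0, 6, 10, 17, 18] has size 5 > 4, so it alone needs 5 colors.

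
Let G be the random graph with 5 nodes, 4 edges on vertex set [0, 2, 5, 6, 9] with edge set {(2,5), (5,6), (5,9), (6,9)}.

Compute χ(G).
χ(G) = 3

Clique number ω(G) = 3 (lower bound: χ ≥ ω).
The clique on [5, 6, 9] has size 3, forcing χ ≥ 3, and the coloring below uses 3 colors, so χ(G) = 3.
A valid 3-coloring: color 1: [0, 5]; color 2: [2, 9]; color 3: [6].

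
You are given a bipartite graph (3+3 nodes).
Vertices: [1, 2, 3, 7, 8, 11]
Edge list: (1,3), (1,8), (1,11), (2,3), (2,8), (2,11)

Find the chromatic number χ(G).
Clique number ω(G) = 2 (lower bound: χ ≥ ω).
The graph is bipartite (no odd cycle), so 2 colors suffice: χ(G) = 2.
A valid 2-coloring: color 1: [1, 2, 7]; color 2: [3, 8, 11].

χ(G) = 2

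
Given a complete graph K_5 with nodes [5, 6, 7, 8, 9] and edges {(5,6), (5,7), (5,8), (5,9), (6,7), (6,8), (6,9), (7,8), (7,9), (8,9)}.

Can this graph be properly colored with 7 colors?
A valid 7-coloring: color 1: [6]; color 2: [8]; color 3: [5]; color 4: [7]; color 5: [9].
(χ(G) = 5 ≤ 7.)

Yes, G is 7-colorable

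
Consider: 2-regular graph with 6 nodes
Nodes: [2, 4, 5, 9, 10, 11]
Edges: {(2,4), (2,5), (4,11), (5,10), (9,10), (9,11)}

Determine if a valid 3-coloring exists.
A valid 3-coloring: color 1: [2, 10, 11]; color 2: [4, 5, 9].
(χ(G) = 2 ≤ 3.)

Yes, G is 3-colorable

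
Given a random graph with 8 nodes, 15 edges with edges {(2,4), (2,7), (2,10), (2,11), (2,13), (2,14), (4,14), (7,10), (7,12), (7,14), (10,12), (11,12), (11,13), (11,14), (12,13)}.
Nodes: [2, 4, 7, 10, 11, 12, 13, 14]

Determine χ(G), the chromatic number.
Clique number ω(G) = 3 (lower bound: χ ≥ ω).
The clique on [2, 7, 10] has size 3, forcing χ ≥ 3, and the coloring below uses 3 colors, so χ(G) = 3.
A valid 3-coloring: color 1: [2, 12]; color 2: [10, 13, 14]; color 3: [4, 7, 11].

χ(G) = 3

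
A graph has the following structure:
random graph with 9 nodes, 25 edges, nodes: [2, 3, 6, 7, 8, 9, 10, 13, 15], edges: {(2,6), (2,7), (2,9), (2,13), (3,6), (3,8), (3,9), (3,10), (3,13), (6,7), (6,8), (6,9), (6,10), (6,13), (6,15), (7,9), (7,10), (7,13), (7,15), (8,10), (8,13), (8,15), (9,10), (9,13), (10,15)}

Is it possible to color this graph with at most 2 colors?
The clique on vertices [2, 6, 7, 9, 13] has size 5 > 2, so it alone needs 5 colors.

No, G is not 2-colorable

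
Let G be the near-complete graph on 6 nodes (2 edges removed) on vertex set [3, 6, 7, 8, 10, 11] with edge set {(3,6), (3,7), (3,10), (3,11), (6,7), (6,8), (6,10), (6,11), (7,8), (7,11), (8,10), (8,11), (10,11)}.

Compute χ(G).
χ(G) = 4

Clique number ω(G) = 4 (lower bound: χ ≥ ω).
The clique on [6, 8, 10, 11] has size 4, forcing χ ≥ 4, and the coloring below uses 4 colors, so χ(G) = 4.
A valid 4-coloring: color 1: [11]; color 2: [6]; color 3: [7, 10]; color 4: [3, 8].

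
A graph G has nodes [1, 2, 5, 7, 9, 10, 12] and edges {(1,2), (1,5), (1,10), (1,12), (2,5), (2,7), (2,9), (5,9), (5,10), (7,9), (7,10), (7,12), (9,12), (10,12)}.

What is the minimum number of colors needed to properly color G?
χ(G) = 4

Clique number ω(G) = 3 (lower bound: χ ≥ ω).
Suppose a proper 3-coloring c exists. The clique [1, 2, 5] takes 3 distinct colors; by symmetry let c(1) = 1, c(2) = 2, c(5) = 3.
- Vertex 9: neighbors [2, 5] already have colors [2, 3] ⇒ c(9) = 1.
- Vertex 7: neighbors [9, 2] already have colors [1, 2] ⇒ c(7) = 3.
- Vertex 10: neighbors [1, 5] already have colors [1, 3] ⇒ c(10) = 2.
- Vertex 12: neighbors [1, 10, 7] already have colors [1, 2, 3] — all 3 colors blocked. Contradiction.
The forced assignments end in a contradiction, so G has no proper 3-coloring (χ ≥ 4).
The coloring below uses 4 colors, so χ(G) = 4.
A valid 4-coloring: color 1: [1, 9]; color 2: [5, 7]; color 3: [2, 12]; color 4: [10].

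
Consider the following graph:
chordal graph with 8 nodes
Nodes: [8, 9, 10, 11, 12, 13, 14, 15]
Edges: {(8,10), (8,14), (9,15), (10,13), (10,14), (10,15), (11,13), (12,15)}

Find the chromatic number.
χ(G) = 3

Clique number ω(G) = 3 (lower bound: χ ≥ ω).
The clique on [8, 10, 14] has size 3, forcing χ ≥ 3, and the coloring below uses 3 colors, so χ(G) = 3.
A valid 3-coloring: color 1: [9, 10, 11, 12]; color 2: [8, 13, 15]; color 3: [14].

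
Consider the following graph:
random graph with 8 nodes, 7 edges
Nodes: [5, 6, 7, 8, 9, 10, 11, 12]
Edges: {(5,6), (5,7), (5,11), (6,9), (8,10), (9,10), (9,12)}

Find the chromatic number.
Clique number ω(G) = 2 (lower bound: χ ≥ ω).
The graph is bipartite (no odd cycle), so 2 colors suffice: χ(G) = 2.
A valid 2-coloring: color 1: [5, 8, 9]; color 2: [6, 7, 10, 11, 12].

χ(G) = 2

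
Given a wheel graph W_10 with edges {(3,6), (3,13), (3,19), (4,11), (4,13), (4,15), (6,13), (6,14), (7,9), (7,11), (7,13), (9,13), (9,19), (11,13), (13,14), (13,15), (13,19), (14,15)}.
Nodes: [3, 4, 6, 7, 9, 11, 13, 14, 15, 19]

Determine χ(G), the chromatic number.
χ(G) = 4

Clique number ω(G) = 3 (lower bound: χ ≥ ω).
Odd cycle [7, 9, 19, 3, 6, 14, 15, 4, 11] needs 3 colors (χ ≥ 3).
Vertex 13 is adjacent to every vertex of [3, 4, 6, 7, 9, 11, 14, 15, 19], which already need 3 colors among themselves, so 13 needs a new color (χ ≥ 4).
The coloring below uses 4 colors, so χ(G) = 4.
A valid 4-coloring: color 1: [13]; color 2: [4, 6, 7, 19]; color 3: [3, 9, 11, 14]; color 4: [15].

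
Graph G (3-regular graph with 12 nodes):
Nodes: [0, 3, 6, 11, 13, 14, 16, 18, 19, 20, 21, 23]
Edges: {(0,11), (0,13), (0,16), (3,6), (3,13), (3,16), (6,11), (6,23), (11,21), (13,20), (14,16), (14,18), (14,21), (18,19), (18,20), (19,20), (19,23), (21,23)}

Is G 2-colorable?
The clique on vertices [18, 19, 20] has size 3 > 2, so it alone needs 3 colors.

No, G is not 2-colorable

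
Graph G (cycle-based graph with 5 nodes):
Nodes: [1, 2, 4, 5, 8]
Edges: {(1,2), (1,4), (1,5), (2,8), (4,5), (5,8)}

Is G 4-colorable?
Yes, G is 4-colorable

A valid 4-coloring: color 1: [1, 8]; color 2: [2, 5]; color 3: [4].
(χ(G) = 3 ≤ 4.)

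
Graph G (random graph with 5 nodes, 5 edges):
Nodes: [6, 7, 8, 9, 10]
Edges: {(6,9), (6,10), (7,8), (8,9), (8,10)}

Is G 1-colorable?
No, G is not 1-colorable

Edge (8,9) forces its endpoints to differ, so 1 color is not enough.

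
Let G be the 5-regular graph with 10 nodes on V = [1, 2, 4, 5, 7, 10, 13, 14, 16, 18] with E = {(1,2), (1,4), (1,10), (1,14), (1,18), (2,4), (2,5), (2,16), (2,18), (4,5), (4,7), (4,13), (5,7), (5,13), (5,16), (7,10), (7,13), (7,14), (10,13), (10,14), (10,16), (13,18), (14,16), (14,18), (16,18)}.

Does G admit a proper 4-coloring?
Yes, G is 4-colorable

A valid 4-coloring: color 1: [5, 10, 18]; color 2: [2, 13, 14]; color 3: [4, 16]; color 4: [1, 7].
(χ(G) = 4 ≤ 4.)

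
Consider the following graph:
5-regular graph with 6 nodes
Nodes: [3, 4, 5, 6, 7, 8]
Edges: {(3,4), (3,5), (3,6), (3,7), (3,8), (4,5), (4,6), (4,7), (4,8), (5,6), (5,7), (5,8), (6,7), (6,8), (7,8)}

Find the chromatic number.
Clique number ω(G) = 6 (lower bound: χ ≥ ω).
The clique on [3, 4, 5, 6, 7, 8] has size 6, forcing χ ≥ 6, and the coloring below uses 6 colors, so χ(G) = 6.
A valid 6-coloring: color 1: [4]; color 2: [3]; color 3: [7]; color 4: [6]; color 5: [8]; color 6: [5].

χ(G) = 6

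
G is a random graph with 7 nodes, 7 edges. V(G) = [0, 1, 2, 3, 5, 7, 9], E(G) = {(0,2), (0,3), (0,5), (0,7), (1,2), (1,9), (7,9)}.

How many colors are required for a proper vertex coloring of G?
χ(G) = 3

Clique number ω(G) = 2 (lower bound: χ ≥ ω).
Odd cycle [7, 0, 2, 1, 9] needs 3 colors (χ ≥ 3).
The coloring below uses 3 colors, so χ(G) = 3.
A valid 3-coloring: color 1: [0, 9]; color 2: [1, 3, 5, 7]; color 3: [2].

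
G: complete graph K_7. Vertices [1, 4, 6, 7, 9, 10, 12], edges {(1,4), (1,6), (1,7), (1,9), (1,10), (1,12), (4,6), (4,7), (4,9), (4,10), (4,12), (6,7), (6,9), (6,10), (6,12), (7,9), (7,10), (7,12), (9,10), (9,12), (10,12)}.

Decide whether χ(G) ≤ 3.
No, G is not 3-colorable

The clique on vertices [1, 4, 6, 7, 9, 10, 12] has size 7 > 3, so it alone needs 7 colors.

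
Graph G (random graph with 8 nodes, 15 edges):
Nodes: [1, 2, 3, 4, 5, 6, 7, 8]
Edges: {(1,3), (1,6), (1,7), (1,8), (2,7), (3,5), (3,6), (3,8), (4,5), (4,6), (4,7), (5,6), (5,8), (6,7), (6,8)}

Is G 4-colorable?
A valid 4-coloring: color 1: [2, 6]; color 2: [1, 5]; color 3: [7, 8]; color 4: [3, 4].
(χ(G) = 4 ≤ 4.)

Yes, G is 4-colorable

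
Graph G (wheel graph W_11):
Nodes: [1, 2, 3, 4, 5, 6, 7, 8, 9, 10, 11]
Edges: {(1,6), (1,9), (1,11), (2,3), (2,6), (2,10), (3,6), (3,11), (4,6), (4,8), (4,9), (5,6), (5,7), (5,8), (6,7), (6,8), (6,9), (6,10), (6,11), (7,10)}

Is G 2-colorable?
No, G is not 2-colorable

The clique on vertices [1, 6, 9] has size 3 > 2, so it alone needs 3 colors.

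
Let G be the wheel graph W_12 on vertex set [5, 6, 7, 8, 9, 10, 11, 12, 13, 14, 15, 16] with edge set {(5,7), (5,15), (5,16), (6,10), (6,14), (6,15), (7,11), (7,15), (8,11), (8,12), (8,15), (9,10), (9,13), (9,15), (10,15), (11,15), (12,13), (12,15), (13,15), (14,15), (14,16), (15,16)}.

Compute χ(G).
χ(G) = 4

Clique number ω(G) = 3 (lower bound: χ ≥ ω).
Odd cycle [13, 9, 10, 6, 14, 16, 5, 7, 11, 8, 12] needs 3 colors (χ ≥ 3).
Vertex 15 is adjacent to every vertex of [5, 6, 7, 8, 9, 10, 11, 12, 13, 14, 16], which already need 3 colors among themselves, so 15 needs a new color (χ ≥ 4).
The coloring below uses 4 colors, so χ(G) = 4.
A valid 4-coloring: color 1: [15]; color 2: [5, 8, 10, 13, 14]; color 3: [6, 7, 9, 12, 16]; color 4: [11].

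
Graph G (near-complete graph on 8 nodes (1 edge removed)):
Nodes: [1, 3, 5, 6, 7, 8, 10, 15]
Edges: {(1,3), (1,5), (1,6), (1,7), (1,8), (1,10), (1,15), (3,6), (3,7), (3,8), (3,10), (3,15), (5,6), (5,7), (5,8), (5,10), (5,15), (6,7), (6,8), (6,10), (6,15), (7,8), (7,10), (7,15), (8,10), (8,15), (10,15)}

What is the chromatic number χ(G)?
χ(G) = 7

Clique number ω(G) = 7 (lower bound: χ ≥ ω).
The clique on [1, 3, 6, 7, 8, 10, 15] has size 7, forcing χ ≥ 7, and the coloring below uses 7 colors, so χ(G) = 7.
A valid 7-coloring: color 1: [10]; color 2: [7]; color 3: [15]; color 4: [8]; color 5: [1]; color 6: [6]; color 7: [3, 5].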